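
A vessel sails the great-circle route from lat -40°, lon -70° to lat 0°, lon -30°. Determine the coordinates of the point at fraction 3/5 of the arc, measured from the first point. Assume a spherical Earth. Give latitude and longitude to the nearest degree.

Convert each endpoint to a unit vector on the sphere (x = cos φ cos λ, y = cos φ sin λ, z = sin φ).
The central angle between the endpoints is δ = arccos(p₁·p₂) ≈ 0.944 rad (54.1°).
Interpolate at f = 3/5 with slerp weights a = sin((1−f)δ)/sin δ ≈ 0.455, b = sin(fδ)/sin δ ≈ 0.662.
p = a·p₁ + b·p₂ ≈ (0.693, -0.659, -0.293); φ = arcsin(p_z) ≈ -17.01°, λ = atan2(p_y, p_x) ≈ -43.56°.

≈ lat -17°, lon -44°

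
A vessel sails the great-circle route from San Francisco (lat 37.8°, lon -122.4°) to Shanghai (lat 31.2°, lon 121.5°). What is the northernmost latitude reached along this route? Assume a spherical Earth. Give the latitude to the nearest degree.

The great circle lies in the plane with unit normal n̂ = (p₁ × p₂)/|p₁ × p₂|.
Here n̂_z ≈ -0.607; the vertex latitude is φ_max = arccos|n̂_z| ≈ 52.6°.

≈ 53°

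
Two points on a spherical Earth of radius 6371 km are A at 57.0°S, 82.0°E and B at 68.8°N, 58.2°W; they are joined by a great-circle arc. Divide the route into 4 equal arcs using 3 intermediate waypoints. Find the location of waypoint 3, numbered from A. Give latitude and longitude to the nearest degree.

≈ 51°N, 20°E

Convert each endpoint to a unit vector on the sphere (x = cos φ cos λ, y = cos φ sin λ, z = sin φ).
The central angle between the endpoints is δ = arccos(p₁·p₂) ≈ 2.774 rad (158.9°).
Interpolate at f = 3/4 with slerp weights a = sin((1−f)δ)/sin δ ≈ 1.779, b = sin(fδ)/sin δ ≈ 2.429.
p = a·p₁ + b·p₂ ≈ (0.598, 0.213, 0.773); φ = arcsin(p_z) ≈ 50.61°, λ = atan2(p_y, p_x) ≈ 19.61°.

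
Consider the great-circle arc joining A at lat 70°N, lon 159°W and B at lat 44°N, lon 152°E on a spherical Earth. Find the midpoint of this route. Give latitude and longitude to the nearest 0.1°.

Convert each endpoint to a unit vector on the sphere (x = cos φ cos λ, y = cos φ sin λ, z = sin φ).
The central angle between the endpoints is δ = arccos(p₁·p₂) ≈ 0.619 rad (35.5°).
Interpolate at f = 1/2 with slerp weights a = sin((1−f)δ)/sin δ ≈ 0.525, b = sin(fδ)/sin δ ≈ 0.525.
p = a·p₁ + b·p₂ ≈ (-0.501, 0.113, 0.858); φ = arcsin(p_z) ≈ 59.09°, λ = atan2(p_y, p_x) ≈ 167.30°.

≈ lat 59.1°N, lon 167.3°E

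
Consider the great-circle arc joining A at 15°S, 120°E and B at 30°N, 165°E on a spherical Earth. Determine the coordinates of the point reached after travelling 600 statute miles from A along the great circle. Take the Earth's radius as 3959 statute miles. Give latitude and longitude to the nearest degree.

≈ 9°S, 126°E

Convert each endpoint to a unit vector on the sphere (x = cos φ cos λ, y = cos φ sin λ, z = sin φ).
The central angle between the endpoints is δ = arccos(p₁·p₂) ≈ 1.090 rad (62.5°). The total great-circle distance is δ·R ≈ 1.090 × 3959 ≈ 4317 mi, so the target fraction is f = 600/4317 ≈ 0.139.
Interpolate at f ≈ 0.139 with slerp weights a = sin((1−f)δ)/sin δ ≈ 0.910, b = sin(fδ)/sin δ ≈ 0.170.
p = a·p₁ + b·p₂ ≈ (-0.582, 0.799, -0.150); φ = arcsin(p_z) ≈ -8.65°, λ = atan2(p_y, p_x) ≈ 126.05°.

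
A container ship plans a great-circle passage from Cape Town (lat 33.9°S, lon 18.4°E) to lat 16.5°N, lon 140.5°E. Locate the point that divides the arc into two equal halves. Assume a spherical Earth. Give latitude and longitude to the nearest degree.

≈ lat 17°S, lon 87°E

Write both endpoints as unit vectors p₁, p₂ with components (cos φ cos λ, cos φ sin λ, sin φ).
The central angle between the endpoints is δ = arccos(p₁·p₂) ≈ 2.191 rad (125.5°).
Interpolate at f = 1/2 with slerp weights a = sin((1−f)δ)/sin δ ≈ 1.093, b = sin(fδ)/sin δ ≈ 1.093.
p = a·p₁ + b·p₂ ≈ (0.052, 0.953, -0.299); φ = arcsin(p_z) ≈ -17.41°, λ = atan2(p_y, p_x) ≈ 86.87°.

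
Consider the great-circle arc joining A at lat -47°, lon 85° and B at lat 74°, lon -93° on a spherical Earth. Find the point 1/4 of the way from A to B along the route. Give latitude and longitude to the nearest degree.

From cos δ = sin φ₁ sin φ₂ + cos φ₁ cos φ₂ cos Δλ, the central angle is δ ≈ 2.670 rad (153.0°).
Interpolate at f = 1/4 with slerp weights a = sin((1−f)δ)/sin δ ≈ 2.000, b = sin(fδ)/sin δ ≈ 1.363.
p = a·p₁ + b·p₂ ≈ (0.099, 0.983, -0.152); φ = arcsin(p_z) ≈ -8.76°, λ = atan2(p_y, p_x) ≈ 84.24°.

≈ lat -9°, lon 84°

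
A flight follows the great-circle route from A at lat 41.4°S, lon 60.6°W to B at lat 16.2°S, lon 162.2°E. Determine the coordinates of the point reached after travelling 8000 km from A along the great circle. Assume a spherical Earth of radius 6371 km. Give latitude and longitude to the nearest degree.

The haversine formula gives a central angle δ ≈ 1.922 rad (110.1°) between the endpoints. The total great-circle distance is δ·R ≈ 1.922 × 6371 ≈ 12245 km, so the target fraction is f = 8000/12245 ≈ 0.653.
Interpolate at f ≈ 0.653 with slerp weights a = sin((1−f)δ)/sin δ ≈ 0.658, b = sin(fδ)/sin δ ≈ 1.013.
p = a·p₁ + b·p₂ ≈ (-0.683, -0.133, -0.718); φ = arcsin(p_z) ≈ -45.87°, λ = atan2(p_y, p_x) ≈ -168.99°.

≈ lat 46°S, lon 169°W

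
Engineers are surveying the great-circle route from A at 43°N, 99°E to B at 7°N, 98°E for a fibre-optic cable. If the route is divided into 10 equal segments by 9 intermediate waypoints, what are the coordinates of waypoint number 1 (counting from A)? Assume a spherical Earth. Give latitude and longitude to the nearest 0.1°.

Write both endpoints as unit vectors p₁, p₂ with components (cos φ cos λ, cos φ sin λ, sin φ).
The central angle between the endpoints is δ = arccos(p₁·p₂) ≈ 0.629 rad (36.0°).
Interpolate at f = 1/10 with slerp weights a = sin((1−f)δ)/sin δ ≈ 0.912, b = sin(fδ)/sin δ ≈ 0.107.
p = a·p₁ + b·p₂ ≈ (-0.119, 0.764, 0.635); φ = arcsin(p_z) ≈ 39.40°, λ = atan2(p_y, p_x) ≈ 98.86°.

≈ 39.4°N, 98.9°E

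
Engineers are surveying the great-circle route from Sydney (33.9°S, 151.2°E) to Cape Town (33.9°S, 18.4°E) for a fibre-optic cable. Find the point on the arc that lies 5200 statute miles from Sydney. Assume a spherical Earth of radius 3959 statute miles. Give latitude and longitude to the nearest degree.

Convert each endpoint to a unit vector on the sphere (x = cos φ cos λ, y = cos φ sin λ, z = sin φ).
The central angle between the endpoints is δ = arccos(p₁·p₂) ≈ 1.728 rad (99.0°). The total great-circle distance is δ·R ≈ 1.728 × 3959 ≈ 6843 mi, so the target fraction is f = 5200/6843 ≈ 0.760.
Interpolate at f ≈ 0.760 with slerp weights a = sin((1−f)δ)/sin δ ≈ 0.408, b = sin(fδ)/sin δ ≈ 0.979.
p = a·p₁ + b·p₂ ≈ (0.474, 0.420, -0.774); φ = arcsin(p_z) ≈ -50.70°, λ = atan2(p_y, p_x) ≈ 41.51°.

≈ 51°S, 42°E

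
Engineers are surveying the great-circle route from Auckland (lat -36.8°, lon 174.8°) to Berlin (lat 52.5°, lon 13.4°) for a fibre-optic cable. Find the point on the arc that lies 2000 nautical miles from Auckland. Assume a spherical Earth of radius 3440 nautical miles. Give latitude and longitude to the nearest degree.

≈ lat -8°, lon 157°

Convert each endpoint to a unit vector on the sphere (x = cos φ cos λ, y = cos φ sin λ, z = sin φ).
The central angle between the endpoints is δ = arccos(p₁·p₂) ≈ 2.785 rad (159.6°). The total great-circle distance is δ·R ≈ 2.785 × 3440 ≈ 9582 nmi, so the target fraction is f = 2000/9582 ≈ 0.209.
Interpolate at f ≈ 0.209 with slerp weights a = sin((1−f)δ)/sin δ ≈ 2.312, b = sin(fδ)/sin δ ≈ 1.575.
p = a·p₁ + b·p₂ ≈ (-0.911, 0.390, -0.135); φ = arcsin(p_z) ≈ -7.78°, λ = atan2(p_y, p_x) ≈ 156.82°.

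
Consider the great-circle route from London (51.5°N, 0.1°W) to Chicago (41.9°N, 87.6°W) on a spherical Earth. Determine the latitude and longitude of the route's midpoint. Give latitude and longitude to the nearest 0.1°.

From cos δ = sin φ₁ sin φ₂ + cos φ₁ cos φ₂ cos Δλ, the central angle is δ ≈ 0.997 rad (57.1°).
Interpolate at f = 1/2 with slerp weights a = sin((1−f)δ)/sin δ ≈ 0.569, b = sin(fδ)/sin δ ≈ 0.569.
p = a·p₁ + b·p₂ ≈ (0.372, -0.424, 0.826); φ = arcsin(p_z) ≈ 55.66°, λ = atan2(p_y, p_x) ≈ -48.73°.

≈ (55.7°N, 48.7°W)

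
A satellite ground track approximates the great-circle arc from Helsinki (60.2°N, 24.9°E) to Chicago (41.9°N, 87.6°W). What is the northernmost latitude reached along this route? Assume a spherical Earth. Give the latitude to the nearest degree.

The great circle lies in the plane with unit normal n̂ = (p₁ × p₂)/|p₁ × p₂|.
Here n̂_z ≈ -0.380; the vertex latitude is φ_max = arccos|n̂_z| ≈ 67.7°.
Check via Clairaut: cos φ_max = |cos φ₁| · sin C = cos(60.2°)·sin(49.9°) ≈ 0.380, again giving ≈ 67.7°.

≈ 68°N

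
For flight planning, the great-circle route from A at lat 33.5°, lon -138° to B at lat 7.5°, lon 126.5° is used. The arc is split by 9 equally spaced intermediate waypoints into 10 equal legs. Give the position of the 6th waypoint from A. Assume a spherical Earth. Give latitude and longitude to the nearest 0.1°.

≈ lat 25.6°, lon 159.4°

Convert each endpoint to a unit vector on the sphere (x = cos φ cos λ, y = cos φ sin λ, z = sin φ).
The central angle between the endpoints is δ = arccos(p₁·p₂) ≈ 1.578 rad (90.4°).
Interpolate at f = 6/10 with slerp weights a = sin((1−f)δ)/sin δ ≈ 0.590, b = sin(fδ)/sin δ ≈ 0.812.
p = a·p₁ + b·p₂ ≈ (-0.844, 0.318, 0.432); φ = arcsin(p_z) ≈ 25.57°, λ = atan2(p_y, p_x) ≈ 159.39°.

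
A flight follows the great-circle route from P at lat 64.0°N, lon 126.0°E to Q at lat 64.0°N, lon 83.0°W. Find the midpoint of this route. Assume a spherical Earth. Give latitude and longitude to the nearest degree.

≈ lat 83°N, lon 158°W

The haversine formula gives a central angle δ ≈ 0.877 rad (50.2°) between the endpoints.
Interpolate at f = 1/2 with slerp weights a = sin((1−f)δ)/sin δ ≈ 0.552, b = sin(fδ)/sin δ ≈ 0.552.
p = a·p₁ + b·p₂ ≈ (-0.113, -0.044, 0.993); φ = arcsin(p_z) ≈ 83.04°, λ = atan2(p_y, p_x) ≈ -158.50°.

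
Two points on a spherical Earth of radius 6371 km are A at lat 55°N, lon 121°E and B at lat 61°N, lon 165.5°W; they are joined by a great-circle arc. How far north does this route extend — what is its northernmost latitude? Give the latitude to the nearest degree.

The great circle lies in the plane with unit normal n̂ = (p₁ × p₂)/|p₁ × p₂|.
Here n̂_z ≈ +0.440; the vertex latitude is φ_max = arccos|n̂_z| ≈ 63.9°.
Check via Clairaut: cos φ_max = |cos φ₁| · sin C = cos(55.0°)·sin(50.1°) ≈ 0.440, again giving ≈ 63.9°.

≈ 64°N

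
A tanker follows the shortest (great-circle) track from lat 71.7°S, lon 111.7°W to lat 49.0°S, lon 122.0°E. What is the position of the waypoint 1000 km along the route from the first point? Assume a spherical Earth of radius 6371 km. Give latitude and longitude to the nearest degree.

≈ lat 77°S, lon 139°W

From cos δ = sin φ₁ sin φ₂ + cos φ₁ cos φ₂ cos Δλ, the central angle is δ ≈ 0.934 rad (53.5°). The total great-circle distance is δ·R ≈ 0.934 × 6371 ≈ 5951 km, so the target fraction is f = 1000/5951 ≈ 0.168.
Interpolate at f ≈ 0.168 with slerp weights a = sin((1−f)δ)/sin δ ≈ 0.872, b = sin(fδ)/sin δ ≈ 0.194.
p = a·p₁ + b·p₂ ≈ (-0.169, -0.146, -0.975); φ = arcsin(p_z) ≈ -77.09°, λ = atan2(p_y, p_x) ≈ -139.10°.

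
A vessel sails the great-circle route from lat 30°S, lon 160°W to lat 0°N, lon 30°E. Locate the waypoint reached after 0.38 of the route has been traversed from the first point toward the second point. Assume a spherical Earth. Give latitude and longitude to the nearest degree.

≈ lat 73°S, lon 127°E

Convert each endpoint to a unit vector on the sphere (x = cos φ cos λ, y = cos φ sin λ, z = sin φ).
The central angle between the endpoints is δ = arccos(p₁·p₂) ≈ 2.592 rad (148.5°).
Interpolate at f = 0.38 with slerp weights a = sin((1−f)δ)/sin δ ≈ 1.914, b = sin(fδ)/sin δ ≈ 1.596.
p = a·p₁ + b·p₂ ≈ (-0.175, 0.231, -0.957); φ = arcsin(p_z) ≈ -73.13°, λ = atan2(p_y, p_x) ≈ 127.21°.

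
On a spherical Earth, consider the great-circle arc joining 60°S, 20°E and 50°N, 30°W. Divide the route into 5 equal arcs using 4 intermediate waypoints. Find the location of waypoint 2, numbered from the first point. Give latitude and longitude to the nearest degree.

Convert each endpoint to a unit vector on the sphere (x = cos φ cos λ, y = cos φ sin λ, z = sin φ).
The central angle between the endpoints is δ = arccos(p₁·p₂) ≈ 2.045 rad (117.2°).
Interpolate at f = 2/5 with slerp weights a = sin((1−f)δ)/sin δ ≈ 1.058, b = sin(fδ)/sin δ ≈ 0.820.
p = a·p₁ + b·p₂ ≈ (0.954, -0.083, -0.288); φ = arcsin(p_z) ≈ -16.75°, λ = atan2(p_y, p_x) ≈ -4.95°.

≈ 17°S, 5°W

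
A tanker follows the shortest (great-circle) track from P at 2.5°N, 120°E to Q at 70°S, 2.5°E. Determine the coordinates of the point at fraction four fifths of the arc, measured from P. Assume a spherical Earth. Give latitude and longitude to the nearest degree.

≈ 69°S, 62°E

Convert each endpoint to a unit vector on the sphere (x = cos φ cos λ, y = cos φ sin λ, z = sin φ).
The central angle between the endpoints is δ = arccos(p₁·p₂) ≈ 1.771 rad (101.5°).
Interpolate at f = 4/5 with slerp weights a = sin((1−f)δ)/sin δ ≈ 0.354, b = sin(fδ)/sin δ ≈ 1.008.
p = a·p₁ + b·p₂ ≈ (0.168, 0.321, -0.932); φ = arcsin(p_z) ≈ -68.75°, λ = atan2(p_y, p_x) ≈ 62.43°.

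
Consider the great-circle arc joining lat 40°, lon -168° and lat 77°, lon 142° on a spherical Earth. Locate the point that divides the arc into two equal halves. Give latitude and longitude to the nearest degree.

≈ lat 60°, lon -179°

Convert each endpoint to a unit vector on the sphere (x = cos φ cos λ, y = cos φ sin λ, z = sin φ).
The central angle between the endpoints is δ = arccos(p₁·p₂) ≈ 0.742 rad (42.5°).
Interpolate at f = 1/2 with slerp weights a = sin((1−f)δ)/sin δ ≈ 0.537, b = sin(fδ)/sin δ ≈ 0.537.
p = a·p₁ + b·p₂ ≈ (-0.497, -0.011, 0.868); φ = arcsin(p_z) ≈ 60.18°, λ = atan2(p_y, p_x) ≈ -178.72°.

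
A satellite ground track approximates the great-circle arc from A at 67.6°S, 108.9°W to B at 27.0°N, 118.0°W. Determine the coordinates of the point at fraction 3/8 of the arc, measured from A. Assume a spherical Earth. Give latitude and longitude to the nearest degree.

≈ 32°S, 114°W

Convert each endpoint to a unit vector on the sphere (x = cos φ cos λ, y = cos φ sin λ, z = sin φ).
The central angle between the endpoints is δ = arccos(p₁·p₂) ≈ 1.655 rad (94.8°).
Interpolate at f = 3/8 with slerp weights a = sin((1−f)δ)/sin δ ≈ 0.863, b = sin(fδ)/sin δ ≈ 0.584.
p = a·p₁ + b·p₂ ≈ (-0.351, -0.770, -0.533); φ = arcsin(p_z) ≈ -32.18°, λ = atan2(p_y, p_x) ≈ -114.48°.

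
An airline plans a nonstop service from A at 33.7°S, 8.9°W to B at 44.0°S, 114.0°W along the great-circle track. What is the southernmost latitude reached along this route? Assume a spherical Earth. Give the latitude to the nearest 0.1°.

≈ 53.6°S

The great circle lies in the plane with unit normal n̂ = (p₁ × p₂)/|p₁ × p₂|.
Here n̂_z ≈ -0.594; the vertex latitude is φ_max = arccos|n̂_z| ≈ 53.6°.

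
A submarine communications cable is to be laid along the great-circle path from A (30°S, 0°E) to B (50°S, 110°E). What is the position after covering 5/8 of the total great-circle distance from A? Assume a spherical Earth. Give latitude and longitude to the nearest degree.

Convert each endpoint to a unit vector on the sphere (x = cos φ cos λ, y = cos φ sin λ, z = sin φ).
The central angle between the endpoints is δ = arccos(p₁·p₂) ≈ 1.377 rad (78.9°).
Interpolate at f = 5/8 with slerp weights a = sin((1−f)δ)/sin δ ≈ 0.503, b = sin(fδ)/sin δ ≈ 0.773.
p = a·p₁ + b·p₂ ≈ (0.266, 0.467, -0.843); φ = arcsin(p_z) ≈ -57.51°, λ = atan2(p_y, p_x) ≈ 60.33°.

≈ (58°S, 60°E)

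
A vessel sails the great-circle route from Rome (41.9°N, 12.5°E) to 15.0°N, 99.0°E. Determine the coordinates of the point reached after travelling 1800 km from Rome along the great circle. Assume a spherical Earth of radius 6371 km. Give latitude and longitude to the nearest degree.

Write both endpoints as unit vectors p₁, p₂ with components (cos φ cos λ, cos φ sin λ, sin φ).
The central angle between the endpoints is δ = arccos(p₁·p₂) ≈ 1.352 rad (77.5°). The total great-circle distance is δ·R ≈ 1.352 × 6371 ≈ 8616 km, so the target fraction is f = 1800/8616 ≈ 0.209.
Interpolate at f ≈ 0.209 with slerp weights a = sin((1−f)δ)/sin δ ≈ 0.898, b = sin(fδ)/sin δ ≈ 0.286.
p = a·p₁ + b·p₂ ≈ (0.610, 0.417, 0.674); φ = arcsin(p_z) ≈ 42.37°, λ = atan2(p_y, p_x) ≈ 34.38°.

≈ 42°N, 34°E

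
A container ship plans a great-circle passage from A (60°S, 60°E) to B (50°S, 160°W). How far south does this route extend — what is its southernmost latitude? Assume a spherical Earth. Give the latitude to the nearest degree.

The great circle lies in the plane with unit normal n̂ = (p₁ × p₂)/|p₁ × p₂|.
Here n̂_z ≈ +0.227; the vertex latitude is φ_max = arccos|n̂_z| ≈ 76.9°.
Check via Clairaut: cos φ_max = |cos φ₁| · sin C = cos(60.0°)·sin(153.0°) ≈ 0.227, again giving ≈ 76.9°.

≈ 77°S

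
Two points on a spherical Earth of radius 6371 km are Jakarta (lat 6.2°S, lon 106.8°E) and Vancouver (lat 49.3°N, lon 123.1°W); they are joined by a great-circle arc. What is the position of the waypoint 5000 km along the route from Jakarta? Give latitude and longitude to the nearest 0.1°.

Convert each endpoint to a unit vector on the sphere (x = cos φ cos λ, y = cos φ sin λ, z = sin φ).
The central angle between the endpoints is δ = arccos(p₁·p₂) ≈ 2.094 rad (120.0°). The total great-circle distance is δ·R ≈ 2.094 × 6371 ≈ 13339 km, so the target fraction is f = 5000/13339 ≈ 0.375.
Interpolate at f ≈ 0.375 with slerp weights a = sin((1−f)δ)/sin δ ≈ 1.115, b = sin(fδ)/sin δ ≈ 0.816.
p = a·p₁ + b·p₂ ≈ (-0.611, 0.616, 0.498); φ = arcsin(p_z) ≈ 29.87°, λ = atan2(p_y, p_x) ≈ 134.78°.

≈ lat 29.9°N, lon 134.8°E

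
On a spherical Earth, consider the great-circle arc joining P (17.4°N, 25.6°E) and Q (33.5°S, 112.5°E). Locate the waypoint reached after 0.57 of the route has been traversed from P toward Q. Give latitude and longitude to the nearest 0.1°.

≈ (14.9°S, 71.1°E)

The haversine formula gives a central angle δ ≈ 1.693 rad (97.0°) between the endpoints.
Interpolate at f = 0.57 with slerp weights a = sin((1−f)δ)/sin δ ≈ 0.670, b = sin(fδ)/sin δ ≈ 0.828.
p = a·p₁ + b·p₂ ≈ (0.313, 0.915, -0.257); φ = arcsin(p_z) ≈ -14.87°, λ = atan2(p_y, p_x) ≈ 71.13°.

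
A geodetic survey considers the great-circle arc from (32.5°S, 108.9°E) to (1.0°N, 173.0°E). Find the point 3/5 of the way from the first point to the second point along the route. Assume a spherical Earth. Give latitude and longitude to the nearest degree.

≈ (15°S, 150°E)

Convert each endpoint to a unit vector on the sphere (x = cos φ cos λ, y = cos φ sin λ, z = sin φ).
The central angle between the endpoints is δ = arccos(p₁·p₂) ≈ 1.204 rad (69.0°).
Interpolate at f = 3/5 with slerp weights a = sin((1−f)δ)/sin δ ≈ 0.496, b = sin(fδ)/sin δ ≈ 0.708.
p = a·p₁ + b·p₂ ≈ (-0.838, 0.482, -0.254); φ = arcsin(p_z) ≈ -14.73°, λ = atan2(p_y, p_x) ≈ 150.10°.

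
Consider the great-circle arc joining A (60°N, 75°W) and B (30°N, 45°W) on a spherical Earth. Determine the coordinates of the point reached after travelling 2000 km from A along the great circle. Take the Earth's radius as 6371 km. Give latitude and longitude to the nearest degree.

The haversine formula gives a central angle δ ≈ 0.630 rad (36.1°) between the endpoints. The total great-circle distance is δ·R ≈ 0.630 × 6371 ≈ 4014 km, so the target fraction is f = 2000/4014 ≈ 0.498.
Interpolate at f ≈ 0.498 with slerp weights a = sin((1−f)δ)/sin δ ≈ 0.528, b = sin(fδ)/sin δ ≈ 0.524.
p = a·p₁ + b·p₂ ≈ (0.389, -0.576, 0.719); φ = arcsin(p_z) ≈ 45.97°, λ = atan2(p_y, p_x) ≈ -55.94°.

≈ (46°N, 56°W)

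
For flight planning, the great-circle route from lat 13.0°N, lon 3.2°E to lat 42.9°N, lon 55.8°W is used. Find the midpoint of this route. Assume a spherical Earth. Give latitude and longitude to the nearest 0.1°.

Convert each endpoint to a unit vector on the sphere (x = cos φ cos λ, y = cos φ sin λ, z = sin φ).
The central angle between the endpoints is δ = arccos(p₁·p₂) ≈ 1.023 rad (58.6°).
Interpolate at f = 1/2 with slerp weights a = sin((1−f)δ)/sin δ ≈ 0.573, b = sin(fδ)/sin δ ≈ 0.573.
p = a·p₁ + b·p₂ ≈ (0.794, -0.316, 0.519); φ = arcsin(p_z) ≈ 31.29°, λ = atan2(p_y, p_x) ≈ -21.72°.

≈ lat 31.3°N, lon 21.7°W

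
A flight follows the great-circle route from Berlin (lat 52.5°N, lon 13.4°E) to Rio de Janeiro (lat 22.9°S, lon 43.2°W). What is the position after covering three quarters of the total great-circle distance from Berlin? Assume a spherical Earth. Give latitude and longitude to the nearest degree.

Convert each endpoint to a unit vector on the sphere (x = cos φ cos λ, y = cos φ sin λ, z = sin φ).
The central angle between the endpoints is δ = arccos(p₁·p₂) ≈ 1.571 rad (90.0°).
Interpolate at f = 3/4 with slerp weights a = sin((1−f)δ)/sin δ ≈ 0.383, b = sin(fδ)/sin δ ≈ 0.924.
p = a·p₁ + b·p₂ ≈ (0.847, -0.529, -0.056); φ = arcsin(p_z) ≈ -3.20°, λ = atan2(p_y, p_x) ≈ -31.97°.

≈ lat 3°S, lon 32°W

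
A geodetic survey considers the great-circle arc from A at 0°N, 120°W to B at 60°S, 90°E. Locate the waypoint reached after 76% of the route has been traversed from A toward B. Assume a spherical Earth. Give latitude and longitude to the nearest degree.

Write both endpoints as unit vectors p₁, p₂ with components (cos φ cos λ, cos φ sin λ, sin φ).
The central angle between the endpoints is δ = arccos(p₁·p₂) ≈ 2.019 rad (115.7°).
Interpolate at f = 0.76 with slerp weights a = sin((1−f)δ)/sin δ ≈ 0.517, b = sin(fδ)/sin δ ≈ 1.109.
p = a·p₁ + b·p₂ ≈ (-0.258, 0.107, -0.960); φ = arcsin(p_z) ≈ -73.77°, λ = atan2(p_y, p_x) ≈ 157.53°.

≈ 74°S, 158°E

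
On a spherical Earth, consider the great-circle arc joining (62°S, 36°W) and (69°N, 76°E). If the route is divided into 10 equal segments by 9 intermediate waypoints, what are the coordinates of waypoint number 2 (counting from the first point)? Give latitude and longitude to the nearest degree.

≈ (37°S, 9°W)

Convert each endpoint to a unit vector on the sphere (x = cos φ cos λ, y = cos φ sin λ, z = sin φ).
The central angle between the endpoints is δ = arccos(p₁·p₂) ≈ 2.662 rad (152.5°).
Interpolate at f = 2/10 with slerp weights a = sin((1−f)δ)/sin δ ≈ 1.838, b = sin(fδ)/sin δ ≈ 1.101.
p = a·p₁ + b·p₂ ≈ (0.794, -0.125, -0.595); φ = arcsin(p_z) ≈ -36.54°, λ = atan2(p_y, p_x) ≈ -8.92°.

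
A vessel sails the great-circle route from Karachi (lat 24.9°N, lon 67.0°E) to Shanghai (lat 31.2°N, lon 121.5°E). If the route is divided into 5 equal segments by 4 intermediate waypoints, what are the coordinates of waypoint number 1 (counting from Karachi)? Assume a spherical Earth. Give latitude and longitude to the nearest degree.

Write both endpoints as unit vectors p₁, p₂ with components (cos φ cos λ, cos φ sin λ, sin φ).
The central angle between the endpoints is δ = arccos(p₁·p₂) ≈ 0.838 rad (48.0°).
Interpolate at f = 1/5 with slerp weights a = sin((1−f)δ)/sin δ ≈ 0.836, b = sin(fδ)/sin δ ≈ 0.224.
p = a·p₁ + b·p₂ ≈ (0.196, 0.862, 0.468); φ = arcsin(p_z) ≈ 27.92°, λ = atan2(p_y, p_x) ≈ 77.19°.

≈ lat 28°N, lon 77°E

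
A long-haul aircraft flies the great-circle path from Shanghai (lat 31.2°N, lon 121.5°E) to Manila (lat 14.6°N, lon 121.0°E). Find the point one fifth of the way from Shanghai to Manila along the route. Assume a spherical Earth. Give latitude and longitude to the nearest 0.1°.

Write both endpoints as unit vectors p₁, p₂ with components (cos φ cos λ, cos φ sin λ, sin φ).
The central angle between the endpoints is δ = arccos(p₁·p₂) ≈ 0.290 rad (16.6°).
Interpolate at f = 1/5 with slerp weights a = sin((1−f)δ)/sin δ ≈ 0.804, b = sin(fδ)/sin δ ≈ 0.203.
p = a·p₁ + b·p₂ ≈ (-0.460, 0.755, 0.468); φ = arcsin(p_z) ≈ 27.88°, λ = atan2(p_y, p_x) ≈ 121.39°.

≈ lat 27.9°N, lon 121.4°E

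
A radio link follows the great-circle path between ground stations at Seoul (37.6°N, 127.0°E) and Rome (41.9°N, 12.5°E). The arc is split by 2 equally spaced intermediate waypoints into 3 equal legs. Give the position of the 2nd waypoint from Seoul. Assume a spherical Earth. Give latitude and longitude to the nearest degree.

≈ 56°N, 48°E

The haversine formula gives a central angle δ ≈ 1.407 rad (80.6°) between the endpoints.
Interpolate at f = 2/3 with slerp weights a = sin((1−f)δ)/sin δ ≈ 0.458, b = sin(fδ)/sin δ ≈ 0.817.
p = a·p₁ + b·p₂ ≈ (0.375, 0.422, 0.825); φ = arcsin(p_z) ≈ 55.63°, λ = atan2(p_y, p_x) ≈ 48.31°.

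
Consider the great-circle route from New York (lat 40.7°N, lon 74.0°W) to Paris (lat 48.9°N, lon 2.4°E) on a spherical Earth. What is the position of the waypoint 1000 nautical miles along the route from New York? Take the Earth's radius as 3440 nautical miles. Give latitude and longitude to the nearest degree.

Write both endpoints as unit vectors p₁, p₂ with components (cos φ cos λ, cos φ sin λ, sin φ).
The central angle between the endpoints is δ = arccos(p₁·p₂) ≈ 0.917 rad (52.5°). The total great-circle distance is δ·R ≈ 0.917 × 3440 ≈ 3153 nmi, so the target fraction is f = 1000/3153 ≈ 0.317.
Interpolate at f ≈ 0.317 with slerp weights a = sin((1−f)δ)/sin δ ≈ 0.738, b = sin(fδ)/sin δ ≈ 0.361.
p = a·p₁ + b·p₂ ≈ (0.392, -0.528, 0.754); φ = arcsin(p_z) ≈ 48.90°, λ = atan2(p_y, p_x) ≈ -53.45°.

≈ lat 49°N, lon 53°W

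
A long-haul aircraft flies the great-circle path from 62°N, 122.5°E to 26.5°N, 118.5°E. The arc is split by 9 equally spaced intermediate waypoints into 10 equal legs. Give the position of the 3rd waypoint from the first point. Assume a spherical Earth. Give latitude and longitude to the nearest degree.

≈ 51°N, 121°E

Write both endpoints as unit vectors p₁, p₂ with components (cos φ cos λ, cos φ sin λ, sin φ).
The central angle between the endpoints is δ = arccos(p₁·p₂) ≈ 0.621 rad (35.6°).
Interpolate at f = 3/10 with slerp weights a = sin((1−f)δ)/sin δ ≈ 0.724, b = sin(fδ)/sin δ ≈ 0.318.
p = a·p₁ + b·p₂ ≈ (-0.319, 0.537, 0.781); φ = arcsin(p_z) ≈ 51.37°, λ = atan2(p_y, p_x) ≈ 120.68°.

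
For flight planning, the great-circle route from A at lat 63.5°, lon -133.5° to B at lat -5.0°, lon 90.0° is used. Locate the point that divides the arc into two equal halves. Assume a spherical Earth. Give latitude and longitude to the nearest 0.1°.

Convert each endpoint to a unit vector on the sphere (x = cos φ cos λ, y = cos φ sin λ, z = sin φ).
The central angle between the endpoints is δ = arccos(p₁·p₂) ≈ 1.983 rad (113.6°).
Interpolate at f = 1/2 with slerp weights a = sin((1−f)δ)/sin δ ≈ 0.913, b = sin(fδ)/sin δ ≈ 0.913.
p = a·p₁ + b·p₂ ≈ (-0.280, 0.614, 0.738); φ = arcsin(p_z) ≈ 47.53°, λ = atan2(p_y, p_x) ≈ 114.55°.

≈ lat 47.5°, lon 114.5°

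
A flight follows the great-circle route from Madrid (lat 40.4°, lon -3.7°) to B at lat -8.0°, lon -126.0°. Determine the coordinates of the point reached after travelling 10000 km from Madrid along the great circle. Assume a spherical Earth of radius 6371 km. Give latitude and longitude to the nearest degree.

Convert each endpoint to a unit vector on the sphere (x = cos φ cos λ, y = cos φ sin λ, z = sin φ).
The central angle between the endpoints is δ = arccos(p₁·p₂) ≈ 2.087 rad (119.5°). The total great-circle distance is δ·R ≈ 2.087 × 6371 ≈ 13293 km, so the target fraction is f = 10000/13293 ≈ 0.752.
Interpolate at f ≈ 0.752 with slerp weights a = sin((1−f)δ)/sin δ ≈ 0.568, b = sin(fδ)/sin δ ≈ 1.150.
p = a·p₁ + b·p₂ ≈ (-0.237, -0.949, 0.208); φ = arcsin(p_z) ≈ 12.02°, λ = atan2(p_y, p_x) ≈ -104.05°.

≈ lat 12°, lon -104°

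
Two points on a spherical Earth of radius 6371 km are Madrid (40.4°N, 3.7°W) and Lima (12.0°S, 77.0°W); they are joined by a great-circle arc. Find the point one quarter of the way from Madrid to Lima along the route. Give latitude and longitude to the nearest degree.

≈ 31°N, 27°W

Convert each endpoint to a unit vector on the sphere (x = cos φ cos λ, y = cos φ sin λ, z = sin φ).
The central angle between the endpoints is δ = arccos(p₁·p₂) ≈ 1.491 rad (85.5°).
Interpolate at f = 1/4 with slerp weights a = sin((1−f)δ)/sin δ ≈ 0.902, b = sin(fδ)/sin δ ≈ 0.365.
p = a·p₁ + b·p₂ ≈ (0.766, -0.393, 0.509); φ = arcsin(p_z) ≈ 30.59°, λ = atan2(p_y, p_x) ≈ -27.13°.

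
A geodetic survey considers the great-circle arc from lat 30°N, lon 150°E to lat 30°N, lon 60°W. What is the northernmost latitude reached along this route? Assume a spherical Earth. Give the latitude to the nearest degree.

≈ 66°N

The great circle lies in the plane with unit normal n̂ = (p₁ × p₂)/|p₁ × p₂|.
Here n̂_z ≈ +0.409; the vertex latitude is φ_max = arccos|n̂_z| ≈ 65.9°.
Check via Clairaut: cos φ_max = |cos φ₁| · sin C = cos(30.0°)·sin(28.2°) ≈ 0.409, again giving ≈ 65.9°.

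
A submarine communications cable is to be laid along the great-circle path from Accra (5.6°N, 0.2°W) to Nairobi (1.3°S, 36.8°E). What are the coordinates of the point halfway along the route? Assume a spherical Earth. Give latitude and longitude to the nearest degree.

Write both endpoints as unit vectors p₁, p₂ with components (cos φ cos λ, cos φ sin λ, sin φ).
The central angle between the endpoints is δ = arccos(p₁·p₂) ≈ 0.656 rad (37.6°).
Interpolate at f = 1/2 with slerp weights a = sin((1−f)δ)/sin δ ≈ 0.528, b = sin(fδ)/sin δ ≈ 0.528.
p = a·p₁ + b·p₂ ≈ (0.948, 0.314, 0.040); φ = arcsin(p_z) ≈ 2.27°, λ = atan2(p_y, p_x) ≈ 18.34°.

≈ 2°N, 18°E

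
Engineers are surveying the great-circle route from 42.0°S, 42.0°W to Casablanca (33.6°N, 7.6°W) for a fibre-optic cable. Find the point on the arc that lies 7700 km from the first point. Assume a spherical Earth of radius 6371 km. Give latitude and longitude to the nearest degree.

Write both endpoints as unit vectors p₁, p₂ with components (cos φ cos λ, cos φ sin λ, sin φ).
The central angle between the endpoints is δ = arccos(p₁·p₂) ≈ 1.430 rad (81.9°). The total great-circle distance is δ·R ≈ 1.430 × 6371 ≈ 9110 km, so the target fraction is f = 7700/9110 ≈ 0.845.
Interpolate at f ≈ 0.845 with slerp weights a = sin((1−f)δ)/sin δ ≈ 0.222, b = sin(fδ)/sin δ ≈ 0.944.
p = a·p₁ + b·p₂ ≈ (0.902, -0.214, 0.374); φ = arcsin(p_z) ≈ 21.98°, λ = atan2(p_y, p_x) ≈ -13.36°.

≈ 22°N, 13°W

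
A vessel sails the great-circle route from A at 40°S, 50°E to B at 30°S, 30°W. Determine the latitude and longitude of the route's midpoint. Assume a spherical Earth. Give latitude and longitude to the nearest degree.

Write both endpoints as unit vectors p₁, p₂ with components (cos φ cos λ, cos φ sin λ, sin φ).
The central angle between the endpoints is δ = arccos(p₁·p₂) ≈ 1.119 rad (64.1°).
Interpolate at f = 1/2 with slerp weights a = sin((1−f)δ)/sin δ ≈ 0.590, b = sin(fδ)/sin δ ≈ 0.590.
p = a·p₁ + b·p₂ ≈ (0.733, 0.091, -0.674); φ = arcsin(p_z) ≈ -42.39°, λ = atan2(p_y, p_x) ≈ 7.06°.

≈ 42°S, 7°E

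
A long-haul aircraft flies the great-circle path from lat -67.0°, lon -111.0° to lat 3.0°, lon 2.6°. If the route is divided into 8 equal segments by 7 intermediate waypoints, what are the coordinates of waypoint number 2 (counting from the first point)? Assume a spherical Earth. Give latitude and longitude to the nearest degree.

≈ lat -63°, lon -49°

From cos δ = sin φ₁ sin φ₂ + cos φ₁ cos φ₂ cos Δλ, the central angle is δ ≈ 1.777 rad (101.8°).
Interpolate at f = 2/8 with slerp weights a = sin((1−f)δ)/sin δ ≈ 0.993, b = sin(fδ)/sin δ ≈ 0.439.
p = a·p₁ + b·p₂ ≈ (0.299, -0.342, -0.891); φ = arcsin(p_z) ≈ -62.97°, λ = atan2(p_y, p_x) ≈ -48.87°.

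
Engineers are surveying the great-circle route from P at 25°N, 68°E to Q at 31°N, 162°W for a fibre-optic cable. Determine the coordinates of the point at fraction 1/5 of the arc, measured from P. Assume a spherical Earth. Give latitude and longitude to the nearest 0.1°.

The haversine formula gives a central angle δ ≈ 1.856 rad (106.4°) between the endpoints.
Interpolate at f = 1/5 with slerp weights a = sin((1−f)δ)/sin δ ≈ 1.038, b = sin(fδ)/sin δ ≈ 0.378.
p = a·p₁ + b·p₂ ≈ (0.044, 0.772, 0.634); φ = arcsin(p_z) ≈ 39.31°, λ = atan2(p_y, p_x) ≈ 86.72°.

≈ 39.3°N, 86.7°E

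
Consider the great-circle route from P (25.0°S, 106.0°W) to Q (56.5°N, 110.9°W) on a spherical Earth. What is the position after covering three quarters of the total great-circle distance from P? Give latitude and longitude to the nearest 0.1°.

Convert each endpoint to a unit vector on the sphere (x = cos φ cos λ, y = cos φ sin λ, z = sin φ).
The central angle between the endpoints is δ = arccos(p₁·p₂) ≈ 1.424 rad (81.6°).
Interpolate at f = 3/4 with slerp weights a = sin((1−f)δ)/sin δ ≈ 0.352, b = sin(fδ)/sin δ ≈ 0.886.
p = a·p₁ + b·p₂ ≈ (-0.262, -0.764, 0.590); φ = arcsin(p_z) ≈ 36.14°, λ = atan2(p_y, p_x) ≈ -108.96°.

≈ (36.1°N, 109.0°W)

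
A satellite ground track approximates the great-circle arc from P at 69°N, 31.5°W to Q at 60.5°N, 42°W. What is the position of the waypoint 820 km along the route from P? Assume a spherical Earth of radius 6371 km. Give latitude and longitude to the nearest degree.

≈ 63°N, 40°W

Write both endpoints as unit vectors p₁, p₂ with components (cos φ cos λ, cos φ sin λ, sin φ).
The central angle between the endpoints is δ = arccos(p₁·p₂) ≈ 0.167 rad (9.6°). The total great-circle distance is δ·R ≈ 0.167 × 6371 ≈ 1065 km, so the target fraction is f = 820/1065 ≈ 0.770.
Interpolate at f ≈ 0.770 with slerp weights a = sin((1−f)δ)/sin δ ≈ 0.231, b = sin(fδ)/sin δ ≈ 0.771.
p = a·p₁ + b·p₂ ≈ (0.353, -0.297, 0.887); φ = arcsin(p_z) ≈ 62.51°, λ = atan2(p_y, p_x) ≈ -40.13°.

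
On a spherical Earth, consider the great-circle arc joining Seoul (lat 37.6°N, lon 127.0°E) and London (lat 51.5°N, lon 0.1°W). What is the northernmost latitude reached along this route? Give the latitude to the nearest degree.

The great circle lies in the plane with unit normal n̂ = (p₁ × p₂)/|p₁ × p₂|.
Here n̂_z ≈ -0.400; the vertex latitude is φ_max = arccos|n̂_z| ≈ 66.4°.

≈ 66°N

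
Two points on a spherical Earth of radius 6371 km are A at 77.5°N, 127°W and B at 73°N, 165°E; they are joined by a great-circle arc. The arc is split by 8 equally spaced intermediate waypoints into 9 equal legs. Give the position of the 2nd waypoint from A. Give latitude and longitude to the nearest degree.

≈ 78°N, 144°W

Convert each endpoint to a unit vector on the sphere (x = cos φ cos λ, y = cos φ sin λ, z = sin φ).
The central angle between the endpoints is δ = arccos(p₁·p₂) ≈ 0.293 rad (16.8°).
Interpolate at f = 2/9 with slerp weights a = sin((1−f)δ)/sin δ ≈ 0.782, b = sin(fδ)/sin δ ≈ 0.225.
p = a·p₁ + b·p₂ ≈ (-0.166, -0.118, 0.979); φ = arcsin(p_z) ≈ 78.27°, λ = atan2(p_y, p_x) ≈ -144.48°.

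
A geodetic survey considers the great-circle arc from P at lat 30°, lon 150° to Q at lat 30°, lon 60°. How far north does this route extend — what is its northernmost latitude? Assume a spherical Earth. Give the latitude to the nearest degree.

The great circle lies in the plane with unit normal n̂ = (p₁ × p₂)/|p₁ × p₂|.
Here n̂_z ≈ -0.775; the vertex latitude is φ_max = arccos|n̂_z| ≈ 39.2°.
Check via Clairaut: cos φ_max = |cos φ₁| · sin C = cos(30.0°)·sin(63.4°) ≈ 0.775, again giving ≈ 39.2°.

≈ 39°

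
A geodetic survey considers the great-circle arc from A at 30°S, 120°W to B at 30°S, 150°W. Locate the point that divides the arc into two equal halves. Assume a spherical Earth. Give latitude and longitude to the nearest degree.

≈ 31°S, 135°W

Convert each endpoint to a unit vector on the sphere (x = cos φ cos λ, y = cos φ sin λ, z = sin φ).
The central angle between the endpoints is δ = arccos(p₁·p₂) ≈ 0.452 rad (25.9°).
Interpolate at f = 1/2 with slerp weights a = sin((1−f)δ)/sin δ ≈ 0.513, b = sin(fδ)/sin δ ≈ 0.513.
p = a·p₁ + b·p₂ ≈ (-0.607, -0.607, -0.513); φ = arcsin(p_z) ≈ -30.87°, λ = atan2(p_y, p_x) ≈ -135.00°.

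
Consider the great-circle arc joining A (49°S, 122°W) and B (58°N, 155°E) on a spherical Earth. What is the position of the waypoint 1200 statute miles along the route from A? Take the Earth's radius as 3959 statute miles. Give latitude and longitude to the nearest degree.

≈ (35°S, 136°W)

Write both endpoints as unit vectors p₁, p₂ with components (cos φ cos λ, cos φ sin λ, sin φ).
The central angle between the endpoints is δ = arccos(p₁·p₂) ≈ 2.211 rad (126.7°). The total great-circle distance is δ·R ≈ 2.211 × 3959 ≈ 8755 mi, so the target fraction is f = 1200/8755 ≈ 0.137.
Interpolate at f ≈ 0.137 with slerp weights a = sin((1−f)δ)/sin δ ≈ 1.177, b = sin(fδ)/sin δ ≈ 0.372.
p = a·p₁ + b·p₂ ≈ (-0.588, -0.571, -0.573); φ = arcsin(p_z) ≈ -34.93°, λ = atan2(p_y, p_x) ≈ -135.82°.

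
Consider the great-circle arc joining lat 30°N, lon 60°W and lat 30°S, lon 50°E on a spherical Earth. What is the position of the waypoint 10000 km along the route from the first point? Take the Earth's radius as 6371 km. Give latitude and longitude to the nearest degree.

≈ lat 17°S, lon 20°E

Write both endpoints as unit vectors p₁, p₂ with components (cos φ cos λ, cos φ sin λ, sin φ).
The central angle between the endpoints is δ = arccos(p₁·p₂) ≈ 2.102 rad (120.4°). The total great-circle distance is δ·R ≈ 2.102 × 6371 ≈ 13391 km, so the target fraction is f = 10000/13391 ≈ 0.747.
Interpolate at f ≈ 0.747 with slerp weights a = sin((1−f)δ)/sin δ ≈ 0.589, b = sin(fδ)/sin δ ≈ 1.160.
p = a·p₁ + b·p₂ ≈ (0.901, 0.328, -0.286); φ = arcsin(p_z) ≈ -16.59°, λ = atan2(p_y, p_x) ≈ 20.01°.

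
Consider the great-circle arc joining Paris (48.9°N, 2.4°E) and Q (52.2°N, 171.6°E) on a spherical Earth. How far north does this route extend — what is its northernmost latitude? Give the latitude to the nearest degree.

The great circle lies in the plane with unit normal n̂ = (p₁ × p₂)/|p₁ × p₂|.
Here n̂_z ≈ +0.077; the vertex latitude is φ_max = arccos|n̂_z| ≈ 85.6°.
Check via Clairaut: cos φ_max = |cos φ₁| · sin C = cos(48.9°)·sin(6.7°) ≈ 0.077, again giving ≈ 85.6°.

≈ 86°N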